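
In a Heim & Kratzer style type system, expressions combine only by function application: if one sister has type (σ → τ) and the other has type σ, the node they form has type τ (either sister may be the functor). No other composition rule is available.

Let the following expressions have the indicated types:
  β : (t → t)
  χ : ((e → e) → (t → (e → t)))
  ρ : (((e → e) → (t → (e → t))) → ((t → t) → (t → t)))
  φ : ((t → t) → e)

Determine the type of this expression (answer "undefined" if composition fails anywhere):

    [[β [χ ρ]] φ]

e

[χ ρ]: ρ is (((e → e) → (t → (e → t))) → ((t → t) → (t → t))), χ is ((e → e) → (t → (e → t))); result ((t → t) → (t → t)).
[β [χ ρ]]: [χ ρ] is ((t → t) → (t → t)), β is (t → t); result (t → t).
[[β [χ ρ]] φ]: φ is ((t → t) → e), [β [χ ρ]] is (t → t); result e.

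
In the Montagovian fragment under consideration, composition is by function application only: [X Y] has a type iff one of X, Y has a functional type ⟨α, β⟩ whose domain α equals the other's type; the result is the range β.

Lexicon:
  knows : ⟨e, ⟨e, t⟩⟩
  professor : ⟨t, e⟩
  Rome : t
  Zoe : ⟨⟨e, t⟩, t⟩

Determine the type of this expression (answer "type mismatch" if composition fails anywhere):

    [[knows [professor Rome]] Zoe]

t

[professor Rome]: professor is ⟨t, e⟩, Rome is t; result e.
[knows [professor Rome]]: knows is ⟨e, ⟨e, t⟩⟩, [professor Rome] is e; result ⟨e, t⟩.
[[knows [professor Rome]] Zoe]: Zoe is ⟨⟨e, t⟩, t⟩, [knows [professor Rome]] is ⟨e, t⟩; result t.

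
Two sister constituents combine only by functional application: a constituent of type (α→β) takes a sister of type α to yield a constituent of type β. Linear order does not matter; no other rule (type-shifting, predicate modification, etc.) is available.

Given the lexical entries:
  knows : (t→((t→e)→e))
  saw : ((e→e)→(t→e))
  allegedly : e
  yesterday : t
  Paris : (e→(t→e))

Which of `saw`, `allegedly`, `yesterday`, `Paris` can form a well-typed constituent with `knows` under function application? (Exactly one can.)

saw : ((e→e)→(t→e)) — neither side's domain matches the other.
allegedly : e — neither side's domain matches the other.
yesterday — combines: knows : (t→((t→e)→e)) takes yesterday : t as argument, giving ((t→e)→e).
Paris : (e→(t→e)) — neither side's domain matches the other.

yesterday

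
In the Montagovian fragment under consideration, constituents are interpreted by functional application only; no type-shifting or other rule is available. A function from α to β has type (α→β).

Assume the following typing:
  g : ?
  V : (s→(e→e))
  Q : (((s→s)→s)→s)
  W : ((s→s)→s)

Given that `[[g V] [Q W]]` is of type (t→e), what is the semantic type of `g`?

At [[g V] [Q W]] (required: (t→e)): [Q W] is s, which is not a function with range (t→e); hence [g V] is the functor — type (s→(t→e)).
At [g V] (required: (s→(t→e))): V is (s→(e→e)), which is not a function with range (s→(t→e)); hence g is the functor — type ((s→(e→e))→(s→(t→e))).

((s→(e→e))→(s→(t→e)))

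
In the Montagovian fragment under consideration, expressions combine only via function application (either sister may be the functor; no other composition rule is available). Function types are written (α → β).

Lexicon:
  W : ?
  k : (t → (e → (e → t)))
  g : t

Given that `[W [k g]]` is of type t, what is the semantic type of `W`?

((e → (e → t)) → t)

[W [k g]] must have type t. The sister [k g] has type (e → (e → t)); that is not a function onto t, so W must be the functor, of type ((e → (e → t)) → t).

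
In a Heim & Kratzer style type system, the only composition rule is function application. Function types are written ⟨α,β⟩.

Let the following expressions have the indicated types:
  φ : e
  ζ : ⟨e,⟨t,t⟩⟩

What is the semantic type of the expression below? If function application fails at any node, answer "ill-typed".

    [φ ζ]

At [φ ζ], ζ : ⟨e,⟨t,t⟩⟩ takes φ : e, giving ⟨t,t⟩.

⟨t,t⟩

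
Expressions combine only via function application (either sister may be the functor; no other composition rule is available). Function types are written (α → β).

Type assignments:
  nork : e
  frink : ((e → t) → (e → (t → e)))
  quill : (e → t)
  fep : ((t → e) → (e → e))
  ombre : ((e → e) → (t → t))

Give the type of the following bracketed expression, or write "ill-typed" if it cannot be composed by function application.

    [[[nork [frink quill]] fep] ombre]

[frink quill]: frink is ((e → t) → (e → (t → e))), quill is (e → t); result (e → (t → e)).
[nork [frink quill]]: [frink quill] is (e → (t → e)), nork is e; result (t → e).
[[nork [frink quill]] fep]: fep is ((t → e) → (e → e)), [nork [frink quill]] is (t → e); result (e → e).
[[[nork [frink quill]] fep] ombre]: ombre is ((e → e) → (t → t)), [[nork [frink quill]] fep] is (e → e); result (t → t).

(t → t)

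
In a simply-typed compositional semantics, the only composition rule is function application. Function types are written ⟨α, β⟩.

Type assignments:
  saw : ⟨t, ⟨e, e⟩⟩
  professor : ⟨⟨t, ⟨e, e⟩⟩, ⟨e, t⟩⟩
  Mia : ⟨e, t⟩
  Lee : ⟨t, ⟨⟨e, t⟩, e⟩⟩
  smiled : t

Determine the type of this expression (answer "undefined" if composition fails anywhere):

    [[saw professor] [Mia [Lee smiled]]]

t

[saw professor]: functor professor : ⟨⟨t, ⟨e, e⟩⟩, ⟨e, t⟩⟩, argument saw : ⟨t, ⟨e, e⟩⟩; result ⟨e, t⟩.
[Lee smiled]: functor Lee : ⟨t, ⟨⟨e, t⟩, e⟩⟩, argument smiled : t; result ⟨⟨e, t⟩, e⟩.
[Mia [Lee smiled]]: functor [Lee smiled] : ⟨⟨e, t⟩, e⟩, argument Mia : ⟨e, t⟩; result e.
[[saw professor] [Mia [Lee smiled]]]: functor [saw professor] : ⟨e, t⟩, argument [Mia [Lee smiled]] : e; result t.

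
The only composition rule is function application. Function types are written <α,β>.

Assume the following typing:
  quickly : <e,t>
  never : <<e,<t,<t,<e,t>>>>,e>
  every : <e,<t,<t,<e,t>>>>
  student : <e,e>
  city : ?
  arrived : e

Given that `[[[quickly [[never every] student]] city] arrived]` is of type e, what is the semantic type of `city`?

At [[[quickly [[never every] student]] city] arrived] (required: e): arrived is e, which is not a function with range e; hence [[quickly [[never every] student]] city] is the functor — type <e,e>.
At [[quickly [[never every] student]] city] (required: <e,e>): [quickly [[never every] student]] is t, which is not a function with range <e,e>; hence city is the functor — type <t,<e,e>>.

<t,<e,e>>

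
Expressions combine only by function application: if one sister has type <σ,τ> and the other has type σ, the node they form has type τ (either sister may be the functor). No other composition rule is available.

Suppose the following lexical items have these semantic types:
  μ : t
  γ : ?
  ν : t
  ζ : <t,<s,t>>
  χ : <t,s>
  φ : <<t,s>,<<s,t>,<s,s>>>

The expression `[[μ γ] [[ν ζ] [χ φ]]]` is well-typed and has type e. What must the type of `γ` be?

At [[μ γ] [[ν ζ] [χ φ]]] (required: e): [[ν ζ] [χ φ]] is <s,s>, which is not a function with range e; hence [μ γ] is the functor — type <<s,s>,e>.
At [μ γ] (required: <<s,s>,e>): μ is t, which is not a function with range <<s,s>,e>; hence γ is the functor — type <t,<<s,s>,e>>.

<t,<<s,s>,e>>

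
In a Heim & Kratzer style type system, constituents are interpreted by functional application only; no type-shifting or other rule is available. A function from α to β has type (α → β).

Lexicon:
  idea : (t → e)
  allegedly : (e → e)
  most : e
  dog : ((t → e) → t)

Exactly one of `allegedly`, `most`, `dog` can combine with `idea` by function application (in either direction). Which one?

allegedly : (e → e) — does not combine with idea.
most : e — does not combine with idea.
dog — combines: dog : ((t → e) → t) takes idea : (t → e) as argument, giving t.

dog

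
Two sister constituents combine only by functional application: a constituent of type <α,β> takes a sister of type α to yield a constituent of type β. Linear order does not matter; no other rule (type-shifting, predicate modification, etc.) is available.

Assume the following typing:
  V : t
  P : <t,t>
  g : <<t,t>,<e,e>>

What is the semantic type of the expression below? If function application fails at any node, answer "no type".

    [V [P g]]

At [P g], g : <<t,t>,<e,e>> takes P : <t,t>, giving <e,e>.
[V [P g]]: t with <e,e> — neither is a function whose domain matches the other; composition fails here.

no type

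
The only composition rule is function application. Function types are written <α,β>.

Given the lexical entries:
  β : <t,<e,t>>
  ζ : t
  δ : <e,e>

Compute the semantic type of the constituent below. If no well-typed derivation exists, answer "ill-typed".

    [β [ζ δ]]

[ζ δ]: t with <e,e> — neither is a function whose domain matches the other; composition fails here.

ill-typed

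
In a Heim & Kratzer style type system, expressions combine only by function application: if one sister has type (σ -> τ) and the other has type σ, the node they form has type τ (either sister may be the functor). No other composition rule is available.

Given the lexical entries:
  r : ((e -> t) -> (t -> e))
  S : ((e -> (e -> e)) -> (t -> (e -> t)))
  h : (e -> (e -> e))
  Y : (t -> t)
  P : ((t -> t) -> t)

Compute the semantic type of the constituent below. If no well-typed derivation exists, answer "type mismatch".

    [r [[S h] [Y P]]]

(t -> e)

[S h]: ((e -> (e -> e)) -> (t -> (e -> t))) applied to (e -> (e -> e)) yields (t -> (e -> t)).
[Y P]: ((t -> t) -> t) applied to (t -> t) yields t.
[[S h] [Y P]]: (t -> (e -> t)) applied to t yields (e -> t).
[r [[S h] [Y P]]]: ((e -> t) -> (t -> e)) applied to (e -> t) yields (t -> e).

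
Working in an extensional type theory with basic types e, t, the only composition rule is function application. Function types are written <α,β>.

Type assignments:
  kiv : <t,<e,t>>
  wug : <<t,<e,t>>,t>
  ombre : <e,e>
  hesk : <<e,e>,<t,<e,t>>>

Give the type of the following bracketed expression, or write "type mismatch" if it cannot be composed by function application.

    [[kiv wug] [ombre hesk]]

<e,t>

[kiv wug] — wug of type <<t,<e,t>>,t> combines with kiv of type <t,<e,t>>: type t.
[ombre hesk] — hesk of type <<e,e>,<t,<e,t>>> combines with ombre of type <e,e>: type <t,<e,t>>.
[[kiv wug] [ombre hesk]] — [ombre hesk] of type <t,<e,t>> combines with [kiv wug] of type t: type <e,t>.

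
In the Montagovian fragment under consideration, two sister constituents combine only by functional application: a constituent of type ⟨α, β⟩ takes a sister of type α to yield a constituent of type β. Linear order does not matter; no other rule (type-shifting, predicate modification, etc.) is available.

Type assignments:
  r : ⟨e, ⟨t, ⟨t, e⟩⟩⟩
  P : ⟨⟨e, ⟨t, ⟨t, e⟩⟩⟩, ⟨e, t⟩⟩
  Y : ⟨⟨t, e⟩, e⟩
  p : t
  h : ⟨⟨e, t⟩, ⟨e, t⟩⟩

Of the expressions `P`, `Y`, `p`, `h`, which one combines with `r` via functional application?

P — combines: P : ⟨⟨e, ⟨t, ⟨t, e⟩⟩⟩, ⟨e, t⟩⟩ takes r : ⟨e, ⟨t, ⟨t, e⟩⟩⟩ as argument, giving ⟨e, t⟩.
Y : ⟨⟨t, e⟩, e⟩ — does not combine with r.
p : t — does not combine with r.
h : ⟨⟨e, t⟩, ⟨e, t⟩⟩ — does not combine with r.

P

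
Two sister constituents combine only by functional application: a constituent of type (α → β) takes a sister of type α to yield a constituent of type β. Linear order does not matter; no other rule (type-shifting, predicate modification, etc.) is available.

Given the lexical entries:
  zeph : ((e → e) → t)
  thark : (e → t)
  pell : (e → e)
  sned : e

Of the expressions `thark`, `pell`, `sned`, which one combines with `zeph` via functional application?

pell

thark : (e → t) — no; zeph wants (e → e), and thark wants e.
pell — combines: zeph : ((e → e) → t) takes pell : (e → e) as argument, giving t.
sned : e — no; zeph wants (e → e), and sned wants nothing (atomic).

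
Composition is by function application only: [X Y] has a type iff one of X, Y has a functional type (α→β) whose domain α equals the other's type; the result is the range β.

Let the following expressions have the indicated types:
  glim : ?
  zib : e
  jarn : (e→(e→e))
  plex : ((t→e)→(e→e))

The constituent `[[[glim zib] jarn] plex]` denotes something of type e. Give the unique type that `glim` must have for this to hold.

[[[glim zib] jarn] plex] must have type e. The sister plex has type ((t→e)→(e→e)); that is not a function onto e, so [[glim zib] jarn] must be the functor, of type (((t→e)→(e→e))→e).
[[glim zib] jarn] must have type (((t→e)→(e→e))→e). The sister jarn has type (e→(e→e)); that is not a function onto (((t→e)→(e→e))→e), so [glim zib] must be the functor, of type ((e→(e→e))→(((t→e)→(e→e))→e)).
[glim zib] must have type ((e→(e→e))→(((t→e)→(e→e))→e)). The sister zib has type e; that is not a function onto ((e→(e→e))→(((t→e)→(e→e))→e)), so glim must be the functor, of type (e→((e→(e→e))→(((t→e)→(e→e))→e))).

(e→((e→(e→e))→(((t→e)→(e→e))→e)))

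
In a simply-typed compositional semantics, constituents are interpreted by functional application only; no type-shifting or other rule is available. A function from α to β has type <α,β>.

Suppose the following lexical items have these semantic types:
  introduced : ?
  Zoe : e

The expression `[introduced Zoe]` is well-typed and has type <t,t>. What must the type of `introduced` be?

<e,<t,t>>

[introduced Zoe] is required to be <t,t>. Zoe : e cannot yield <t,t> as functor, so introduced : <e,<t,t>>.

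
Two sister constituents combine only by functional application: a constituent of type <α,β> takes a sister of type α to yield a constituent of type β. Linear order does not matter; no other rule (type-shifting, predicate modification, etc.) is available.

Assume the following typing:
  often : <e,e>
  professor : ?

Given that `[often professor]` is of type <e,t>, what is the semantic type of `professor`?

<<e,e>,<e,t>>

For [often professor] to have type <e,t> with often of type <e,e>, professor must be the function: professor : <<e,e>,<e,t>>.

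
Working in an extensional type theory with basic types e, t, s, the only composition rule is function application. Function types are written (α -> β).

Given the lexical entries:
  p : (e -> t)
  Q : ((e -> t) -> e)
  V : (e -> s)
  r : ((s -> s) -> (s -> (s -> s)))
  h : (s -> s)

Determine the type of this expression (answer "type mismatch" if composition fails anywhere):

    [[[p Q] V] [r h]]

[p Q]: functor Q : ((e -> t) -> e), argument p : (e -> t); result e.
[[p Q] V]: functor V : (e -> s), argument [p Q] : e; result s.
[r h]: functor r : ((s -> s) -> (s -> (s -> s))), argument h : (s -> s); result (s -> (s -> s)).
[[[p Q] V] [r h]]: functor [r h] : (s -> (s -> s)), argument [[p Q] V] : s; result (s -> s).

(s -> s)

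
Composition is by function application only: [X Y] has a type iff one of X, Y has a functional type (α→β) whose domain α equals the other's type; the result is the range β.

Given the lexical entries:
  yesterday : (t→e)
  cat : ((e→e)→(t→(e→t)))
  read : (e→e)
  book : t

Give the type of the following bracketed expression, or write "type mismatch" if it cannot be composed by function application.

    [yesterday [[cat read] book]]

[cat read]: cat is ((e→e)→(t→(e→t))), read is (e→e); result (t→(e→t)).
[[cat read] book]: [cat read] is (t→(e→t)), book is t; result (e→t).
[yesterday [[cat read] book]]: (t→e) and (e→t) cannot combine by function application — type clash.

type mismatch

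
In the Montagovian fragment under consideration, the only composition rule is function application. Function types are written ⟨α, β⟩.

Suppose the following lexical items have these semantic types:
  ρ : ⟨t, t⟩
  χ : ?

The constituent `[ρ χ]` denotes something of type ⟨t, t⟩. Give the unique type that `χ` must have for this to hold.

⟨⟨t, t⟩, ⟨t, t⟩⟩

For [ρ χ] to have type ⟨t, t⟩ with ρ of type ⟨t, t⟩, χ must be the function: χ : ⟨⟨t, t⟩, ⟨t, t⟩⟩.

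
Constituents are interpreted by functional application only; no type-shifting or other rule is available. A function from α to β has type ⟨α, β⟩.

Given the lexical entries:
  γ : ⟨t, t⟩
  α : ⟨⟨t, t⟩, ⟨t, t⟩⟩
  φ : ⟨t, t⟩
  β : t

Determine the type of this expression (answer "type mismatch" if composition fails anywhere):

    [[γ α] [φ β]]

[γ α] — α of type ⟨⟨t, t⟩, ⟨t, t⟩⟩ combines with γ of type ⟨t, t⟩: type ⟨t, t⟩.
[φ β] — φ of type ⟨t, t⟩ combines with β of type t: type t.
[[γ α] [φ β]] — [γ α] of type ⟨t, t⟩ combines with [φ β] of type t: type t.

t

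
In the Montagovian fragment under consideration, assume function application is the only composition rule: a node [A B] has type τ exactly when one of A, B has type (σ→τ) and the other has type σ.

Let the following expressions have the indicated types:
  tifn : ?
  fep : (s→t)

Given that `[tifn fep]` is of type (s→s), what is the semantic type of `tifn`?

((s→t)→(s→s))

At [tifn fep] (required: (s→s)): fep is (s→t), which is not a function with range (s→s); hence tifn is the functor — type ((s→t)→(s→s)).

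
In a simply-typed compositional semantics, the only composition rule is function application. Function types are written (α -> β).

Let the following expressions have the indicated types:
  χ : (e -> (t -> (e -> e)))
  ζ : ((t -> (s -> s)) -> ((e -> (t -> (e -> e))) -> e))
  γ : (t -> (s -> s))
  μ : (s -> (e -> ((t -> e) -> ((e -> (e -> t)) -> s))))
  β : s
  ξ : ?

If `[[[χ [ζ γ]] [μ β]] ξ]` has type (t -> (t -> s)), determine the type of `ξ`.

(((t -> e) -> ((e -> (e -> t)) -> s)) -> (t -> (t -> s)))

[[[χ [ζ γ]] [μ β]] ξ] must have type (t -> (t -> s)). The sister [[χ [ζ γ]] [μ β]] has type ((t -> e) -> ((e -> (e -> t)) -> s)); that is not a function onto (t -> (t -> s)), so ξ must be the functor, of type (((t -> e) -> ((e -> (e -> t)) -> s)) -> (t -> (t -> s))).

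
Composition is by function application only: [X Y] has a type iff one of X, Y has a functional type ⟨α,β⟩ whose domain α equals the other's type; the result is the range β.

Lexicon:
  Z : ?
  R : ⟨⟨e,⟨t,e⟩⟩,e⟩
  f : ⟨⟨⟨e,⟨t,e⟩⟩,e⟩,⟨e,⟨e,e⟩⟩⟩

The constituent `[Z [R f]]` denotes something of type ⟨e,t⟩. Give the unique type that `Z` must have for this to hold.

[Z [R f]] is required to be ⟨e,t⟩. [R f] : ⟨e,⟨e,e⟩⟩ cannot yield ⟨e,t⟩ as functor, so Z : ⟨⟨e,⟨e,e⟩⟩,⟨e,t⟩⟩.

⟨⟨e,⟨e,e⟩⟩,⟨e,t⟩⟩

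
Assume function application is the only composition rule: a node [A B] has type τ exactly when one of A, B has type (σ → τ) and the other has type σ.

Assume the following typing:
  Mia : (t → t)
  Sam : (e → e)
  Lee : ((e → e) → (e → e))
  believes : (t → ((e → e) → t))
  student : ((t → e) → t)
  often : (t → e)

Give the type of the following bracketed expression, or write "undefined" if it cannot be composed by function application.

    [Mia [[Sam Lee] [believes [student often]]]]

[Sam Lee] — Lee of type ((e → e) → (e → e)) combines with Sam of type (e → e): type (e → e).
[student often] — student of type ((t → e) → t) combines with often of type (t → e): type t.
[believes [student often]] — believes of type (t → ((e → e) → t)) combines with [student often] of type t: type ((e → e) → t).
[[Sam Lee] [believes [student often]]] — [believes [student often]] of type ((e → e) → t) combines with [Sam Lee] of type (e → e): type t.
[Mia [[Sam Lee] [believes [student often]]]] — Mia of type (t → t) combines with [[Sam Lee] [believes [student often]]] of type t: type t.

t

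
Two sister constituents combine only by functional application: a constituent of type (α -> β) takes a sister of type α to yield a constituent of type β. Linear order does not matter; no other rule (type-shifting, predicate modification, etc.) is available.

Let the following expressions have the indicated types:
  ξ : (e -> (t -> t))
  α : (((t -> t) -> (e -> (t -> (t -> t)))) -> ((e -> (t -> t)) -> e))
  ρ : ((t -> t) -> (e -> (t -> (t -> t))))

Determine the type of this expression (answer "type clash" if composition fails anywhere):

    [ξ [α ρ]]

[α ρ]: α is (((t -> t) -> (e -> (t -> (t -> t)))) -> ((e -> (t -> t)) -> e)), ρ is ((t -> t) -> (e -> (t -> (t -> t)))); result ((e -> (t -> t)) -> e).
[ξ [α ρ]]: [α ρ] is ((e -> (t -> t)) -> e), ξ is (e -> (t -> t)); result e.

e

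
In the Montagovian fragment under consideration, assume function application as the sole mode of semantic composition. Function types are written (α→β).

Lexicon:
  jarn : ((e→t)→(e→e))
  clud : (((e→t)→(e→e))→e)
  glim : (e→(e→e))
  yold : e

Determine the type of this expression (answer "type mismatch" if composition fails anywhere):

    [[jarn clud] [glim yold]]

e

[jarn clud]: clud is (((e→t)→(e→e))→e), jarn is ((e→t)→(e→e)); result e.
[glim yold]: glim is (e→(e→e)), yold is e; result (e→e).
[[jarn clud] [glim yold]]: [glim yold] is (e→e), [jarn clud] is e; result e.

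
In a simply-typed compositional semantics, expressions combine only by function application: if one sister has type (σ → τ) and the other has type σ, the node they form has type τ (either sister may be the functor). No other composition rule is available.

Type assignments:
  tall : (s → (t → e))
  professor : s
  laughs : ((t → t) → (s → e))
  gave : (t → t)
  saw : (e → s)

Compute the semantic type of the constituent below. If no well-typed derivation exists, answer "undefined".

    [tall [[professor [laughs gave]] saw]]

At [laughs gave], laughs : ((t → t) → (s → e)) takes gave : (t → t), giving (s → e).
At [professor [laughs gave]], [laughs gave] : (s → e) takes professor : s, giving e.
At [[professor [laughs gave]] saw], saw : (e → s) takes [professor [laughs gave]] : e, giving s.
At [tall [[professor [laughs gave]] saw]], tall : (s → (t → e)) takes [[professor [laughs gave]] saw] : s, giving (t → e).

(t → e)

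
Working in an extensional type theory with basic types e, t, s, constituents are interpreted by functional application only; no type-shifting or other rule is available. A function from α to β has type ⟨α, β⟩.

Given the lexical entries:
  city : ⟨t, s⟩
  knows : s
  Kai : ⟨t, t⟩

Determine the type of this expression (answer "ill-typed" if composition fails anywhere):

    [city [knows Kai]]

[knows Kai]: s and ⟨t, t⟩ cannot combine by function application — type clash.

ill-typed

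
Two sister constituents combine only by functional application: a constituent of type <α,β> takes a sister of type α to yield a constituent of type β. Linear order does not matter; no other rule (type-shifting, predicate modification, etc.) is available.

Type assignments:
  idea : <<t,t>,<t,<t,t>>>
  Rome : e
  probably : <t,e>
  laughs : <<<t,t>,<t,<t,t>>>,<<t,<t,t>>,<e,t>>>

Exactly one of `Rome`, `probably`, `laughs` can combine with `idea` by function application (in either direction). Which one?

laughs

Rome : e — does not combine with idea.
probably : <t,e> — does not combine with idea.
laughs — combines: laughs : <<<t,t>,<t,<t,t>>>,<<t,<t,t>>,<e,t>>> takes idea : <<t,t>,<t,<t,t>>> as argument, giving <<t,<t,t>>,<e,t>>.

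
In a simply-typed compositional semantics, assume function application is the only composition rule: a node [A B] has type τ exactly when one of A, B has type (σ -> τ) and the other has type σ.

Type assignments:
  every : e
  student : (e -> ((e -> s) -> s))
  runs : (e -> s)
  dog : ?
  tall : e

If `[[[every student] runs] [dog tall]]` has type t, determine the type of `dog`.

(e -> (s -> t))

For [[[every student] runs] [dog tall]] to have type t with [[every student] runs] of type s, [dog tall] must be the function: [dog tall] : (s -> t).
For [dog tall] to have type (s -> t) with tall of type e, dog must be the function: dog : (e -> (s -> t)).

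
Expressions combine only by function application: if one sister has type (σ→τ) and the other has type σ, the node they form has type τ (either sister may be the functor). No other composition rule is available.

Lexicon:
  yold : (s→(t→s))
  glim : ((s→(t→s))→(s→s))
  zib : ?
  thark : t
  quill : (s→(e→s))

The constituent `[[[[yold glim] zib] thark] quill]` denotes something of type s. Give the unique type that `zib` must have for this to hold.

[[[[yold glim] zib] thark] quill] is required to be s. quill : (s→(e→s)) cannot yield s as functor, so [[[yold glim] zib] thark] : ((s→(e→s))→s).
[[[yold glim] zib] thark] is required to be ((s→(e→s))→s). thark : t cannot yield ((s→(e→s))→s) as functor, so [[yold glim] zib] : (t→((s→(e→s))→s)).
[[yold glim] zib] is required to be (t→((s→(e→s))→s)). [yold glim] : (s→s) cannot yield (t→((s→(e→s))→s)) as functor, so zib : ((s→s)→(t→((s→(e→s))→s))).

((s→s)→(t→((s→(e→s))→s)))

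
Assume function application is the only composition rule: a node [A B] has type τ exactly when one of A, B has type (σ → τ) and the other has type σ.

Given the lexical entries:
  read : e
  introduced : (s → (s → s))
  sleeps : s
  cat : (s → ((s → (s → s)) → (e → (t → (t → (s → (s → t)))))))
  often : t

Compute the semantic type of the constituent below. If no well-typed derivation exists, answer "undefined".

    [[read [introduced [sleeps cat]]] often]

[sleeps cat] — cat of type (s → ((s → (s → s)) → (e → (t → (t → (s → (s → t))))))) combines with sleeps of type s: type ((s → (s → s)) → (e → (t → (t → (s → (s → t)))))).
[introduced [sleeps cat]] — [sleeps cat] of type ((s → (s → s)) → (e → (t → (t → (s → (s → t)))))) combines with introduced of type (s → (s → s)): type (e → (t → (t → (s → (s → t))))).
[read [introduced [sleeps cat]]] — [introduced [sleeps cat]] of type (e → (t → (t → (s → (s → t))))) combines with read of type e: type (t → (t → (s → (s → t)))).
[[read [introduced [sleeps cat]]] often] — [read [introduced [sleeps cat]]] of type (t → (t → (s → (s → t)))) combines with often of type t: type (t → (s → (s → t))).

(t → (s → (s → t)))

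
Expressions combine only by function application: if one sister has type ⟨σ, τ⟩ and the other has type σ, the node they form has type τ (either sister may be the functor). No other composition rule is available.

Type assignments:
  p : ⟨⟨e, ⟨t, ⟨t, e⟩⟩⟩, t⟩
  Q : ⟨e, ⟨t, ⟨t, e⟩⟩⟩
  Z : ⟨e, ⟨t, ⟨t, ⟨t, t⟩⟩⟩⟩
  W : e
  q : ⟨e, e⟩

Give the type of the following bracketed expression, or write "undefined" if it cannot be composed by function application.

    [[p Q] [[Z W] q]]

[p Q]: ⟨⟨e, ⟨t, ⟨t, e⟩⟩⟩, t⟩ applied to ⟨e, ⟨t, ⟨t, e⟩⟩⟩ yields t.
[Z W]: ⟨e, ⟨t, ⟨t, ⟨t, t⟩⟩⟩⟩ applied to e yields ⟨t, ⟨t, ⟨t, t⟩⟩⟩.
[[Z W] q]: ⟨t, ⟨t, ⟨t, t⟩⟩⟩ and ⟨e, e⟩ cannot combine by function application — type clash.

undefined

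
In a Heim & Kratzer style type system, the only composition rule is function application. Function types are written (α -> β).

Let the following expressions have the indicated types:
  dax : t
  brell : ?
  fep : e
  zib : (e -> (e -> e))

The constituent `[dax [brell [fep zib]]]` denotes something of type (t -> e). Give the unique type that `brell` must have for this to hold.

((e -> e) -> (t -> (t -> e)))

[dax [brell [fep zib]]] must have type (t -> e). The sister dax has type t; that is not a function onto (t -> e), so [brell [fep zib]] must be the functor, of type (t -> (t -> e)).
[brell [fep zib]] must have type (t -> (t -> e)). The sister [fep zib] has type (e -> e); that is not a function onto (t -> (t -> e)), so brell must be the functor, of type ((e -> e) -> (t -> (t -> e))).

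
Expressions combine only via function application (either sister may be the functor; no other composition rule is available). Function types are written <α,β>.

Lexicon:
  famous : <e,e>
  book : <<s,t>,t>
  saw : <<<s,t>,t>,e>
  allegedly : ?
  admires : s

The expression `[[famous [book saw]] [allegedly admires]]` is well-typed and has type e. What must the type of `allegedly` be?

[[famous [book saw]] [allegedly admires]] is required to be e. [famous [book saw]] : e cannot yield e as functor, so [allegedly admires] : <e,e>.
[allegedly admires] is required to be <e,e>. admires : s cannot yield <e,e> as functor, so allegedly : <s,<e,e>>.

<s,<e,e>>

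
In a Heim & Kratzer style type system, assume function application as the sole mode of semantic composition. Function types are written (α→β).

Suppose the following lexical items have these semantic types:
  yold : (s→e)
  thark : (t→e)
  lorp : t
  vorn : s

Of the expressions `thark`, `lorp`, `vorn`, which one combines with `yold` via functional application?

vorn

thark : (t→e) — no; yold wants s, and thark wants t.
lorp : t — no; yold wants s, and lorp wants nothing (atomic).
vorn — combines: yold : (s→e) takes vorn : s as argument, giving e.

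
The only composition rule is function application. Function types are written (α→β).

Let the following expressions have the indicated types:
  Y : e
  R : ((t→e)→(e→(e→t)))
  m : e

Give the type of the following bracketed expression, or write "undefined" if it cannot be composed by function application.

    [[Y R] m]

undefined

[Y R]: e with ((t→e)→(e→(e→t))) — neither is a function whose domain matches the other; composition fails here.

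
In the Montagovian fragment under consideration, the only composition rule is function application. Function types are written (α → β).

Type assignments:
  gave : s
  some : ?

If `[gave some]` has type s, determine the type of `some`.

For [gave some] to have type s with gave of type s, some must be the function: some : (s → s).

(s → s)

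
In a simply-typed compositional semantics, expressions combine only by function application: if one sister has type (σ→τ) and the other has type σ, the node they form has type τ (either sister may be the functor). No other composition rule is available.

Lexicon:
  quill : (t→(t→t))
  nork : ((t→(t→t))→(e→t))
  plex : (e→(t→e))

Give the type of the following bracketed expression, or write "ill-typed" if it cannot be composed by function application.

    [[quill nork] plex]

[quill nork]: functor nork : ((t→(t→t))→(e→t)), argument quill : (t→(t→t)); result (e→t).
[[quill nork] plex]: (e→t) and (e→(t→e)) cannot combine by function application — type clash.

ill-typed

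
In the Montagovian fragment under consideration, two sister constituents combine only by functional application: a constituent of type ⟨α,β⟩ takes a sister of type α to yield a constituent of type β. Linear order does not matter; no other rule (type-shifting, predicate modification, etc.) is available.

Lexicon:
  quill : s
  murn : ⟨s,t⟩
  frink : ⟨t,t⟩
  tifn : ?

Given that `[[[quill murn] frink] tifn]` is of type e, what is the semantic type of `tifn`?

[[[quill murn] frink] tifn] must have type e. The sister [[quill murn] frink] has type t; that is not a function onto e, so tifn must be the functor, of type ⟨t,e⟩.

⟨t,e⟩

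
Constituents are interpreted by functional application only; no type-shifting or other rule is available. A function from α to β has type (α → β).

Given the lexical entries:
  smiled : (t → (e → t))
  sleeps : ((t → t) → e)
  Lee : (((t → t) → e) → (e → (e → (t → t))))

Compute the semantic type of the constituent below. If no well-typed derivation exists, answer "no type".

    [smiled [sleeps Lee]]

At [sleeps Lee], Lee : (((t → t) → e) → (e → (e → (t → t)))) takes sleeps : ((t → t) → e), giving (e → (e → (t → t))).
At [smiled [sleeps Lee]]: neither (t → (e → t)) nor (e → (e → (t → t))) can take the other as argument; the node is ill-typed.

no type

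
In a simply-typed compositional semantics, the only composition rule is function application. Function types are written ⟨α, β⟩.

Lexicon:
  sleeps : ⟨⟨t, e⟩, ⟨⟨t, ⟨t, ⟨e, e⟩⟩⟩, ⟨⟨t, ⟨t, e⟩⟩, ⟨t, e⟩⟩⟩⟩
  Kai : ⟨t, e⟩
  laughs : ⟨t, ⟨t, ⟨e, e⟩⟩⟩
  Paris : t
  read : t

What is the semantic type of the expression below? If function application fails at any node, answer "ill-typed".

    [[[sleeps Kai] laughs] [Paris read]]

[sleeps Kai]: ⟨⟨t, e⟩, ⟨⟨t, ⟨t, ⟨e, e⟩⟩⟩, ⟨⟨t, ⟨t, e⟩⟩, ⟨t, e⟩⟩⟩⟩ applied to ⟨t, e⟩ yields ⟨⟨t, ⟨t, ⟨e, e⟩⟩⟩, ⟨⟨t, ⟨t, e⟩⟩, ⟨t, e⟩⟩⟩.
[[sleeps Kai] laughs]: ⟨⟨t, ⟨t, ⟨e, e⟩⟩⟩, ⟨⟨t, ⟨t, e⟩⟩, ⟨t, e⟩⟩⟩ applied to ⟨t, ⟨t, ⟨e, e⟩⟩⟩ yields ⟨⟨t, ⟨t, e⟩⟩, ⟨t, e⟩⟩.
At [Paris read]: neither t nor t can take the other as argument; the node is ill-typed.

ill-typed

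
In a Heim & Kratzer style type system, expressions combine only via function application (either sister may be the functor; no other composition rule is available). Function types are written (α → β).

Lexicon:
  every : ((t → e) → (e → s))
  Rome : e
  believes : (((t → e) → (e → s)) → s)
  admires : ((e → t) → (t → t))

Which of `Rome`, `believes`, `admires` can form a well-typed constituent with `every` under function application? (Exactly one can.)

believes

Rome : e — neither side's domain matches the other.
believes — combines: believes : (((t → e) → (e → s)) → s) takes every : ((t → e) → (e → s)) as argument, giving s.
admires : ((e → t) → (t → t)) — neither side's domain matches the other.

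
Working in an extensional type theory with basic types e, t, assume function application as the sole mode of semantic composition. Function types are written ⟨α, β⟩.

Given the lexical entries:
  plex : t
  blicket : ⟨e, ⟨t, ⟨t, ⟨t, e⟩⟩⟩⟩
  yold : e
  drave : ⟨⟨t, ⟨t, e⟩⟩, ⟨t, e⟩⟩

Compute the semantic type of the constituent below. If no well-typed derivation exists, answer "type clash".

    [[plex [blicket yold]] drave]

⟨t, e⟩

[blicket yold]: ⟨e, ⟨t, ⟨t, ⟨t, e⟩⟩⟩⟩ applied to e yields ⟨t, ⟨t, ⟨t, e⟩⟩⟩.
[plex [blicket yold]]: ⟨t, ⟨t, ⟨t, e⟩⟩⟩ applied to t yields ⟨t, ⟨t, e⟩⟩.
[[plex [blicket yold]] drave]: ⟨⟨t, ⟨t, e⟩⟩, ⟨t, e⟩⟩ applied to ⟨t, ⟨t, e⟩⟩ yields ⟨t, e⟩.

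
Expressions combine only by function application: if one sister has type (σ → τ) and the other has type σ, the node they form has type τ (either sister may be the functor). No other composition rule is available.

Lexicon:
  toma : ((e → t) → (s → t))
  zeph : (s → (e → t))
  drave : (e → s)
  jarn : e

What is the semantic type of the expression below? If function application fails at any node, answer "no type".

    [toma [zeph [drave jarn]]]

(s → t)

At [drave jarn], drave : (e → s) takes jarn : e, giving s.
At [zeph [drave jarn]], zeph : (s → (e → t)) takes [drave jarn] : s, giving (e → t).
At [toma [zeph [drave jarn]]], toma : ((e → t) → (s → t)) takes [zeph [drave jarn]] : (e → t), giving (s → t).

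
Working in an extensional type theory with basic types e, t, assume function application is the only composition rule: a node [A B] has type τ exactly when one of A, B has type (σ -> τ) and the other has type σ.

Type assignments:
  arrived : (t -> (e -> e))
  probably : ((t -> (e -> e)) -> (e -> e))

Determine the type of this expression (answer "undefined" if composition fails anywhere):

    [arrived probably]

(e -> e)

[arrived probably]: probably is ((t -> (e -> e)) -> (e -> e)), arrived is (t -> (e -> e)); result (e -> e).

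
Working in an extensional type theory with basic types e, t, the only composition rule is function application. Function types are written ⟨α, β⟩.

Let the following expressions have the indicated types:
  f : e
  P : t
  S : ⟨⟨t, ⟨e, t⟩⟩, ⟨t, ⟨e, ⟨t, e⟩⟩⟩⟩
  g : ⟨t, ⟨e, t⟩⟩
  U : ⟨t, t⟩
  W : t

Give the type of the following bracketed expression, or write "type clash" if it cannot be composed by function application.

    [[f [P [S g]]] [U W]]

[S g]: ⟨⟨t, ⟨e, t⟩⟩, ⟨t, ⟨e, ⟨t, e⟩⟩⟩⟩ applied to ⟨t, ⟨e, t⟩⟩ yields ⟨t, ⟨e, ⟨t, e⟩⟩⟩.
[P [S g]]: ⟨t, ⟨e, ⟨t, e⟩⟩⟩ applied to t yields ⟨e, ⟨t, e⟩⟩.
[f [P [S g]]]: ⟨e, ⟨t, e⟩⟩ applied to e yields ⟨t, e⟩.
[U W]: ⟨t, t⟩ applied to t yields t.
[[f [P [S g]]] [U W]]: ⟨t, e⟩ applied to t yields e.

e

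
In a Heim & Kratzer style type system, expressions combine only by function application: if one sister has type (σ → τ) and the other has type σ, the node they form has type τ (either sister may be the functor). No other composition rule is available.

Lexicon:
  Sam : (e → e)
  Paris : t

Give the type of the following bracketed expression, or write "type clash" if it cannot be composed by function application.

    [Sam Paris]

At [Sam Paris]: neither (e → e) nor t can take the other as argument; the node is ill-typed.

type clash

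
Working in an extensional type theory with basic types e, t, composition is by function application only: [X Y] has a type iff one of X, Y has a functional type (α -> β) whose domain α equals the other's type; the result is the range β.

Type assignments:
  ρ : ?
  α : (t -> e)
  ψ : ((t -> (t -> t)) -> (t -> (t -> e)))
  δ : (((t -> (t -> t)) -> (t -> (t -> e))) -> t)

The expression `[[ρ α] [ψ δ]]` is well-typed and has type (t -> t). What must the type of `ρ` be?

((t -> e) -> (t -> (t -> t)))

For [[ρ α] [ψ δ]] to have type (t -> t) with [ψ δ] of type t, [ρ α] must be the function: [ρ α] : (t -> (t -> t)).
For [ρ α] to have type (t -> (t -> t)) with α of type (t -> e), ρ must be the function: ρ : ((t -> e) -> (t -> (t -> t))).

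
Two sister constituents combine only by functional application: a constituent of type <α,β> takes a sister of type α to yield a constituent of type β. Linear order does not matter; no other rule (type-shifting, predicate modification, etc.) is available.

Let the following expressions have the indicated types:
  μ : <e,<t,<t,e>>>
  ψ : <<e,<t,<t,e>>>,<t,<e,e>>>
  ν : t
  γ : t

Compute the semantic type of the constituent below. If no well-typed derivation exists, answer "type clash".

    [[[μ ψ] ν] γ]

[μ ψ] — ψ of type <<e,<t,<t,e>>>,<t,<e,e>>> combines with μ of type <e,<t,<t,e>>>: type <t,<e,e>>.
[[μ ψ] ν] — [μ ψ] of type <t,<e,e>> combines with ν of type t: type <e,e>.
[[[μ ψ] ν] γ]: <e,e> and t cannot combine by function application — type clash.

type clash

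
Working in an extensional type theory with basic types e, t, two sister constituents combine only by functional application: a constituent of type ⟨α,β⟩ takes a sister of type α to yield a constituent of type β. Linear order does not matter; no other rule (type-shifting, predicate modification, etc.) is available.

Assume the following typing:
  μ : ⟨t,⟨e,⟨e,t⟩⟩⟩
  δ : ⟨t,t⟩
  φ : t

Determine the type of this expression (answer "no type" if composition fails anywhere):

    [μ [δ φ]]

⟨e,⟨e,t⟩⟩

[δ φ]: δ is ⟨t,t⟩, φ is t; result t.
[μ [δ φ]]: μ is ⟨t,⟨e,⟨e,t⟩⟩⟩, [δ φ] is t; result ⟨e,⟨e,t⟩⟩.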